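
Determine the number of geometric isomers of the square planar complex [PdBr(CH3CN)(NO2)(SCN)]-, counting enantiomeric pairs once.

A square has two trans pairs of vertices; adjacent vertices are cis.
There are 3 geometric isomers: (Br/NO2 trans, CH3CN/SCN trans); (Br/SCN trans, CH3CN/NO2 trans); (Br/CH3CN trans, NO2/SCN trans).

3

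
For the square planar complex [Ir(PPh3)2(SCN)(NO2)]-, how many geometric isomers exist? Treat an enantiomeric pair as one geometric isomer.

In a square planar complex each vertex has one trans partner and two cis neighbours.
Working through the distinct placements yields 2 geometric isomers: PPh3 cis; PPh3 trans.

2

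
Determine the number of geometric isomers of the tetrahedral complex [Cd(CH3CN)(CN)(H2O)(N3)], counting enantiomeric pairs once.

1

All four vertices of a tetrahedron are equivalent and mutually adjacent, so cis/trans isomerism cannot arise.
Only one geometric arrangement is possible; it has no improper symmetry element, so it exists as a pair of enantiomers (2 stereoisomers).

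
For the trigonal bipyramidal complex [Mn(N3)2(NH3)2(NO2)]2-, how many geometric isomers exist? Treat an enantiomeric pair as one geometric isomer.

5

In a trigonal bipyramid the two axial positions differ from the three equatorial ones.
Exhaustive case analysis gives 5 geometric isomers.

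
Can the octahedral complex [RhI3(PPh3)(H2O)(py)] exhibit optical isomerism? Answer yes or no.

yes

The distinct arrangements are (4 in all): I mer (3 arrangements); I fac (chiral).
One of these lacks any improper symmetry element and so occurs as an enantiomeric pair, giving 4 + 1 = 5 stereoisomers in total.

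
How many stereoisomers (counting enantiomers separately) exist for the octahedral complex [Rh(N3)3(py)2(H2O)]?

There are 3 geometric isomers: N3 mer, py trans; N3 fac, py cis; N3 mer, py cis.
Each arrangement has an internal mirror plane or centre of symmetry, so none is chiral.

3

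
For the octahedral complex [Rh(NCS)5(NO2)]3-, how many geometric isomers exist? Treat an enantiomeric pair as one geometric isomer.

An octahedron has six vertices in three trans pairs; every non-trans pair is cis.
Only one geometric arrangement is possible.

1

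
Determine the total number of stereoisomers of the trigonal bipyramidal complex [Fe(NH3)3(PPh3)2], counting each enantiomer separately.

In a trigonal bipyramid the two axial positions differ from the three equatorial ones.
Systematic placement gives 3 geometric isomers: PPh3 both equatorial; PPh3 one axial, one equatorial; PPh3 both axial.
Each arrangement has an internal mirror plane or centre of symmetry, so none is chiral.

3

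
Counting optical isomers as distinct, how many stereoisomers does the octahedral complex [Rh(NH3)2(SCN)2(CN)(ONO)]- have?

8

The six octahedral sites form three mutually perpendicular trans pairs.
The distinct arrangements are (6 in all): NH3 cis, SCN trans; NH3 cis, SCN cis (3 arrangements, 2 chiral); NH3 trans, SCN trans; NH3 trans, SCN cis.
Of these, 2 lack any improper symmetry element and so occur as enantiomeric pairs, giving 6 + 2 = 8 stereoisomers in total.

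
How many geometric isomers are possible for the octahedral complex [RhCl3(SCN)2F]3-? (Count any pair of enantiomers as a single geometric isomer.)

3

An octahedron has six vertices in three trans pairs; every non-trans pair is cis.
There are 3 geometric isomers: Cl mer, SCN trans; Cl mer, SCN cis; Cl fac, SCN cis.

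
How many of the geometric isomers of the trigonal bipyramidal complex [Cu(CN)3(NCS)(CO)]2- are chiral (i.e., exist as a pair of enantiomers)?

0

A trigonal bipyramid has two axial and three equatorial sites, which are chemically inequivalent.
The distinct arrangements are (4 in all): NCS equatorial, CO equatorial; NCS equatorial, CO axial; NCS axial, CO equatorial; NCS axial, CO axial.
Each arrangement has an internal mirror plane or centre of symmetry, so none is chiral.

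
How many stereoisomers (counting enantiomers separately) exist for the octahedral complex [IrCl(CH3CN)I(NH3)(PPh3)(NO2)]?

30

The six octahedral sites form three mutually perpendicular trans pairs.
Exhaustive case analysis gives 15 geometric isomers.
Of these, 15 lack any improper symmetry element and so occur as enantiomeric pairs, giving 15 + 15 = 30 stereoisomers in total.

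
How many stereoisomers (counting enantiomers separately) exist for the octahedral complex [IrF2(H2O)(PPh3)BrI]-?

15

Exhaustive case analysis gives 9 geometric isomers.
Of these, 6 lack any improper symmetry element and so occur as enantiomeric pairs, giving 9 + 6 = 15 stereoisomers in total.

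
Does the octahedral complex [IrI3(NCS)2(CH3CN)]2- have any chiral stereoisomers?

In an octahedral complex each vertex has one trans partner and four cis neighbours.
The distinct arrangements are (3 in all): I mer, NCS trans; I fac, NCS cis; I mer, NCS cis.
Each arrangement has an internal mirror plane or centre of symmetry, so none is chiral.

no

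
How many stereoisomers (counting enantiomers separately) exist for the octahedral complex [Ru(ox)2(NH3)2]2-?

The six octahedral sites form three mutually perpendicular trans pairs.
Each ox is bidentate and must span two cis positions.
Systematic placement gives 2 geometric isomers: NH3 trans; NH3 cis (chiral).
One of these lacks any improper symmetry element and so occurs as an enantiomeric pair, giving 2 + 1 = 3 stereoisomers in total.

3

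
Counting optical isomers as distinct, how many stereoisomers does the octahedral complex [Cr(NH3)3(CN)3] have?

The six octahedral sites form three mutually perpendicular trans pairs.
Working through the distinct placements yields 2 geometric isomers: NH3 mer; NH3 fac.
Each arrangement has an internal mirror plane or centre of symmetry, so none is chiral.

2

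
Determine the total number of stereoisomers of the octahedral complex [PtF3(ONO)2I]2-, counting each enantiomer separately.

3

An octahedron has six vertices in three trans pairs; every non-trans pair is cis.
Systematic placement gives 3 geometric isomers: F mer, ONO trans; F mer, ONO cis; F fac, ONO cis.
Each arrangement has an internal mirror plane or centre of symmetry, so none is chiral.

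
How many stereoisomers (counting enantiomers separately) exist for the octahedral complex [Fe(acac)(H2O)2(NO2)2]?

4

Each acac is bidentate and must span two cis positions.
Working through the distinct placements yields 3 geometric isomers: H2O trans, NO2 cis; H2O cis, NO2 cis (chiral); H2O cis, NO2 trans.
One of these lacks any improper symmetry element and so occurs as an enantiomeric pair, giving 3 + 1 = 4 stereoisomers in total.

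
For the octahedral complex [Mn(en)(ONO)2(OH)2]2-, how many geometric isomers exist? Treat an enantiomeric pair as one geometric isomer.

An octahedron has six vertices in three trans pairs; every non-trans pair is cis.
Each en is bidentate and must span two cis positions.
Working through the distinct placements yields 3 geometric isomers: ONO cis, OH trans; ONO cis, OH cis (chiral); ONO trans, OH cis.

3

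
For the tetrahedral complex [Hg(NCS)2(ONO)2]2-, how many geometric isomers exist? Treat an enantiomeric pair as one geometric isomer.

1

In a tetrahedral complex all four positions are equivalent and every pair of ligands is adjacent — there is no cis/trans distinction.
Only one geometric arrangement is possible.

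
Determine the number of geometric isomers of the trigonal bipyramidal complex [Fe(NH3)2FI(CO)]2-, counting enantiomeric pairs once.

7

A trigonal bipyramid has two axial and three equatorial sites, which are chemically inequivalent.
Placing the ligands in turn and identifying arrangements related by rotation or reflection leaves 7 distinct geometric isomers.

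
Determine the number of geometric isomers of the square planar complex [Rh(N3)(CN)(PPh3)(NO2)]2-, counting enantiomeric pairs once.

3

A square has two trans pairs of vertices; adjacent vertices are cis.
Working through the distinct placements yields 3 geometric isomers: (CN/NO2 trans, N3/PPh3 trans); (CN/PPh3 trans, N3/NO2 trans); (CN/N3 trans, NO2/PPh3 trans).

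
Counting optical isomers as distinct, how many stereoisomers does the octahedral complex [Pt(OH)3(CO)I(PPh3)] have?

The six octahedral sites form three mutually perpendicular trans pairs.
Working through the distinct placements yields 4 geometric isomers: OH mer (3 arrangements); OH fac (chiral).
One of these lacks any improper symmetry element and so occurs as an enantiomeric pair, giving 4 + 1 = 5 stereoisomers in total.

5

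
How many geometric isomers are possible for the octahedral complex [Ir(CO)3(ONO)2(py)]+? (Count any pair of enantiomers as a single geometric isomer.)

An octahedron has six vertices in three trans pairs; every non-trans pair is cis.
Working through the distinct placements yields 3 geometric isomers: CO mer, ONO cis; CO mer, ONO trans; CO fac, ONO cis.

3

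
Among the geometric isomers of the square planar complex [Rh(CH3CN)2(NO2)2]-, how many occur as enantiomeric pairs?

0

Working through the distinct placements yields 2 geometric isomers: CH3CN cis; CH3CN trans.
Each arrangement has an internal mirror plane or centre of symmetry, so none is chiral.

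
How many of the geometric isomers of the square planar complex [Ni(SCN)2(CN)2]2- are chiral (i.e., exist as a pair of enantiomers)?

0

Systematic placement gives 2 geometric isomers: SCN cis; SCN trans.
Each arrangement has an internal mirror plane or centre of symmetry, so none is chiral.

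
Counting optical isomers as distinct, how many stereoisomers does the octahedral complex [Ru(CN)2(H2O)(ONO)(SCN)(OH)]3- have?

An octahedron has six vertices in three trans pairs; every non-trans pair is cis.
Placing the ligands in turn and identifying arrangements related by rotation or reflection leaves 9 distinct geometric isomers.
Of these, 6 lack any improper symmetry element and so occur as enantiomeric pairs, giving 9 + 6 = 15 stereoisomers in total.

15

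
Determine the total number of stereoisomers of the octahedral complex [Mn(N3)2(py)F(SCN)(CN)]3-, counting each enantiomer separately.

15

In an octahedral complex each vertex has one trans partner and four cis neighbours.
Exhaustive case analysis gives 9 geometric isomers.
Of these, 6 lack any improper symmetry element and so occur as enantiomeric pairs, giving 9 + 6 = 15 stereoisomers in total.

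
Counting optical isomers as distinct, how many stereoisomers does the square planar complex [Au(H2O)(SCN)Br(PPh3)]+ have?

In a square planar complex each vertex has one trans partner and two cis neighbours.
The distinct arrangements are (3 in all): (Br/PPh3 trans, H2O/SCN trans); (Br/SCN trans, H2O/PPh3 trans); (Br/H2O trans, PPh3/SCN trans).
Each arrangement has an internal mirror plane or centre of symmetry, so none is chiral.

3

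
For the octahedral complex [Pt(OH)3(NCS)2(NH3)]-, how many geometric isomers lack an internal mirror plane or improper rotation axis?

An octahedron has six vertices in three trans pairs; every non-trans pair is cis.
Working through the distinct placements yields 3 geometric isomers: OH mer, NCS trans; OH mer, NCS cis; OH fac, NCS cis.
Each arrangement has an internal mirror plane or centre of symmetry, so none is chiral.

0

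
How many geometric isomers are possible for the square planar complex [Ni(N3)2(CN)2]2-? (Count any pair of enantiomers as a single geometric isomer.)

2

In a square planar complex each vertex has one trans partner and two cis neighbours.
Systematic placement gives 2 geometric isomers: N3 cis; N3 trans.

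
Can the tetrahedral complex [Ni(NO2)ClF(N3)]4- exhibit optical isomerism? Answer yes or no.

yes

Only one geometric arrangement is possible; it has no improper symmetry element, so it exists as a pair of enantiomers (2 stereoisomers).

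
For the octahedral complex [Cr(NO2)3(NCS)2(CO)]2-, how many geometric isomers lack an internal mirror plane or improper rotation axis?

0

An octahedron has six vertices in three trans pairs; every non-trans pair is cis.
Working through the distinct placements yields 3 geometric isomers: NO2 mer, NCS cis; NO2 mer, NCS trans; NO2 fac, NCS cis.
Each arrangement has an internal mirror plane or centre of symmetry, so none is chiral.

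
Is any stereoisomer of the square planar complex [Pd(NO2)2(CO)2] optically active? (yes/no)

A square has two trans pairs of vertices; adjacent vertices are cis.
The distinct arrangements are (2 in all): NO2 cis; NO2 trans.
Each arrangement has an internal mirror plane or centre of symmetry, so none is chiral.

no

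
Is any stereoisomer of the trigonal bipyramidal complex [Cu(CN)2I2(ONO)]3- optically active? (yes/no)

A trigonal bipyramid has two axial and three equatorial sites, which are chemically inequivalent.
Placing the ligands in turn and identifying arrangements related by rotation or reflection leaves 5 distinct geometric isomers.
One of these lacks any improper symmetry element and so occurs as an enantiomeric pair, giving 5 + 1 = 6 stereoisomers in total.

yes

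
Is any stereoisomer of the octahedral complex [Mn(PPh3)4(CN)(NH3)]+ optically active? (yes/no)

An octahedron has six vertices in three trans pairs; every non-trans pair is cis.
There are 2 geometric isomers: CN and NH3 mutually trans; CN and NH3 mutually cis.
Each arrangement has an internal mirror plane or centre of symmetry, so none is chiral.

no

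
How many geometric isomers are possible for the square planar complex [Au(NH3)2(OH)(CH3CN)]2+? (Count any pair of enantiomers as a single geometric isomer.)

2

A square has two trans pairs of vertices; adjacent vertices are cis.
The distinct arrangements are (2 in all): NH3 cis; NH3 trans.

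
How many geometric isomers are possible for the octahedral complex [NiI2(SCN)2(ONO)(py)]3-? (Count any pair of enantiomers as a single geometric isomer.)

An octahedron has six vertices in three trans pairs; every non-trans pair is cis.
The distinct arrangements are (6 in all): I trans, SCN cis; I trans, SCN trans; I cis, SCN cis (3 arrangements, 2 chiral); I cis, SCN trans.

6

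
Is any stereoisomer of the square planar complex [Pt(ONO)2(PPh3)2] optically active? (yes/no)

A square has two trans pairs of vertices; adjacent vertices are cis.
There are 2 geometric isomers: ONO cis; ONO trans.
Each arrangement has an internal mirror plane or centre of symmetry, so none is chiral.

no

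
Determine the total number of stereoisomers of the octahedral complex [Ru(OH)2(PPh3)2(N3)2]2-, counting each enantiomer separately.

The distinct arrangements are (5 in all): OH trans, PPh3 trans, N3 trans; OH cis, PPh3 cis, N3 trans; OH cis, PPh3 trans, N3 cis; OH cis, PPh3 cis, N3 cis (chiral); OH trans, PPh3 cis, N3 cis.
One of these lacks any improper symmetry element and so occurs as an enantiomeric pair, giving 5 + 1 = 6 stereoisomers in total.

6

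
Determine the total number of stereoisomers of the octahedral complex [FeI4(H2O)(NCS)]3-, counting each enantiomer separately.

2

Working through the distinct placements yields 2 geometric isomers: H2O and NCS mutually cis; H2O and NCS mutually trans.
Each arrangement has an internal mirror plane or centre of symmetry, so none is chiral.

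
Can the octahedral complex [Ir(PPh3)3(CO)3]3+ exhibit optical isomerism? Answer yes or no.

In an octahedral complex each vertex has one trans partner and four cis neighbours.
Systematic placement gives 2 geometric isomers: PPh3 mer; PPh3 fac.
Each arrangement has an internal mirror plane or centre of symmetry, so none is chiral.

no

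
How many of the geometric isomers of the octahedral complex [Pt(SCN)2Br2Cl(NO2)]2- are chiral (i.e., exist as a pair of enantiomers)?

2

Systematic placement gives 6 geometric isomers: SCN trans, Br trans; SCN cis, Br trans; SCN trans, Br cis; SCN cis, Br cis (3 arrangements, 2 chiral).
Of these, 2 lack any improper symmetry element and so occur as enantiomeric pairs, giving 6 + 2 = 8 stereoisomers in total.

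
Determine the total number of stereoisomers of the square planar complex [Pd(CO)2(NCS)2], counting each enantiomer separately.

In a square planar complex each vertex has one trans partner and two cis neighbours.
Working through the distinct placements yields 2 geometric isomers: CO cis; CO trans.
Each arrangement has an internal mirror plane or centre of symmetry, so none is chiral.

2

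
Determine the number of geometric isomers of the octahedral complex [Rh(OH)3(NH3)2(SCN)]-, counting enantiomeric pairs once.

An octahedron has six vertices in three trans pairs; every non-trans pair is cis.
Working through the distinct placements yields 3 geometric isomers: OH mer, NH3 trans; OH fac, NH3 cis; OH mer, NH3 cis.

3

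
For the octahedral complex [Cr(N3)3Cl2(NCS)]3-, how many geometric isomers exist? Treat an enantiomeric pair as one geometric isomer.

3

In an octahedral complex each vertex has one trans partner and four cis neighbours.
Systematic placement gives 3 geometric isomers: N3 mer, Cl trans; N3 fac, Cl cis; N3 mer, Cl cis.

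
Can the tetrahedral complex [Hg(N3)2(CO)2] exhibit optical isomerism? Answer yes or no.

no

In a tetrahedral complex all four positions are equivalent and every pair of ligands is adjacent — there is no cis/trans distinction.
Only one geometric arrangement is possible.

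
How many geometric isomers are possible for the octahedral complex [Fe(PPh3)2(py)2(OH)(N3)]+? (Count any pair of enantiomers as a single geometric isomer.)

6

In an octahedral complex each vertex has one trans partner and four cis neighbours.
Systematic placement gives 6 geometric isomers: PPh3 trans, py trans; PPh3 cis, py cis (3 arrangements, 2 chiral); PPh3 cis, py trans; PPh3 trans, py cis.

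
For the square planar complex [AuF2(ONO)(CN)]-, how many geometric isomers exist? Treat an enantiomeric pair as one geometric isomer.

A square has two trans pairs of vertices; adjacent vertices are cis.
The distinct arrangements are (2 in all): F cis; F trans.

2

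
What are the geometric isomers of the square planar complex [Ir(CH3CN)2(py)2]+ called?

cis and trans

A square has two trans pairs of vertices; adjacent vertices are cis.
Systematic placement gives 2 geometric isomers: CH3CN cis; CH3CN trans.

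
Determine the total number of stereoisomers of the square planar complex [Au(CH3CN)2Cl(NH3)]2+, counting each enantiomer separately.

The distinct arrangements are (2 in all): CH3CN cis; CH3CN trans.
Each arrangement has an internal mirror plane or centre of symmetry, so none is chiral.

2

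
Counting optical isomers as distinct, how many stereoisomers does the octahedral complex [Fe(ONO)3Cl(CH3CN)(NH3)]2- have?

5

Working through the distinct placements yields 4 geometric isomers: ONO mer (3 arrangements); ONO fac (chiral).
One of these lacks any improper symmetry element and so occurs as an enantiomeric pair, giving 4 + 1 = 5 stereoisomers in total.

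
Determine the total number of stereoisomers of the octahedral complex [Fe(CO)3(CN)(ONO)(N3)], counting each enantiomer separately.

5

In an octahedral complex each vertex has one trans partner and four cis neighbours.
There are 4 geometric isomers: CO mer (3 arrangements); CO fac (chiral).
One of these lacks any improper symmetry element and so occurs as an enantiomeric pair, giving 4 + 1 = 5 stereoisomers in total.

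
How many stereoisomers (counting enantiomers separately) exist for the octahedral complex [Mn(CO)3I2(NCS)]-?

3

Systematic placement gives 3 geometric isomers: CO mer, I cis; CO mer, I trans; CO fac, I cis.
Each arrangement has an internal mirror plane or centre of symmetry, so none is chiral.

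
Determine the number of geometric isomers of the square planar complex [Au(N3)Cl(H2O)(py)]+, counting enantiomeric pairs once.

3

A square has two trans pairs of vertices; adjacent vertices are cis.
Working through the distinct placements yields 3 geometric isomers: (Cl/N3 trans, H2O/py trans); (Cl/py trans, H2O/N3 trans); (Cl/H2O trans, N3/py trans).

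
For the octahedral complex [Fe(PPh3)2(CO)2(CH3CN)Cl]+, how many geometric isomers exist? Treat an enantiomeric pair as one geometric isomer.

6

The distinct arrangements are (6 in all): PPh3 trans, CO cis; PPh3 cis, CO cis (3 arrangements, 2 chiral); PPh3 trans, CO trans; PPh3 cis, CO trans.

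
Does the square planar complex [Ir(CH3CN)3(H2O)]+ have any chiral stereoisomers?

no

A square has two trans pairs of vertices; adjacent vertices are cis.
Only one geometric arrangement is possible.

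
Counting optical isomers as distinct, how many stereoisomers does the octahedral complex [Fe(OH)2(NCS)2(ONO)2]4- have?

In an octahedral complex each vertex has one trans partner and four cis neighbours.
There are 5 geometric isomers: OH trans, NCS trans, ONO trans; OH cis, NCS trans, ONO cis; OH cis, NCS cis, ONO trans; OH cis, NCS cis, ONO cis (chiral); OH trans, NCS cis, ONO cis.
One of these lacks any improper symmetry element and so occurs as an enantiomeric pair, giving 5 + 1 = 6 stereoisomers in total.

6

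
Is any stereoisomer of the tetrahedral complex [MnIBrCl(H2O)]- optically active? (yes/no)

yes

In a tetrahedral complex all four positions are equivalent and every pair of ligands is adjacent — there is no cis/trans distinction.
Only one geometric arrangement is possible; it has no improper symmetry element, so it exists as a pair of enantiomers (2 stereoisomers).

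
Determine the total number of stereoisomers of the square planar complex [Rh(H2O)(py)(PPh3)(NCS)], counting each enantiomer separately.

A square has two trans pairs of vertices; adjacent vertices are cis.
The distinct arrangements are (3 in all): (H2O/PPh3 trans, NCS/py trans); (H2O/py trans, NCS/PPh3 trans); (H2O/NCS trans, PPh3/py trans).
Each arrangement has an internal mirror plane or centre of symmetry, so none is chiral.

3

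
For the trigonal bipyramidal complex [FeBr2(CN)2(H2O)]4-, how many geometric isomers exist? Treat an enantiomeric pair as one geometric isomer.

5

In a trigonal bipyramid the two axial positions differ from the three equatorial ones.
Systematic enumeration (placing each ligand type in turn and discarding arrangements equivalent by rotation or reflection) gives 5 geometric isomers.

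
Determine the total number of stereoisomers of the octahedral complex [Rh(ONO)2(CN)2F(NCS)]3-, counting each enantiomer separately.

8

In an octahedral complex each vertex has one trans partner and four cis neighbours.
The distinct arrangements are (6 in all): ONO trans, CN trans; ONO cis, CN trans; ONO trans, CN cis; ONO cis, CN cis (3 arrangements, 2 chiral).
Of these, 2 lack any improper symmetry element and so occur as enantiomeric pairs, giving 6 + 2 = 8 stereoisomers in total.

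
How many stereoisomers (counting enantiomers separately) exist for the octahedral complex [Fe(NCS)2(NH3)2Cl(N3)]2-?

8

The six octahedral sites form three mutually perpendicular trans pairs.
Systematic placement gives 6 geometric isomers: NCS trans, NH3 trans; NCS cis, NH3 cis (3 arrangements, 2 chiral); NCS cis, NH3 trans; NCS trans, NH3 cis.
Of these, 2 lack any improper symmetry element and so occur as enantiomeric pairs, giving 6 + 2 = 8 stereoisomers in total.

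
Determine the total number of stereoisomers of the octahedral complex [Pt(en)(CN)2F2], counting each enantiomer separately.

An octahedron has six vertices in three trans pairs; every non-trans pair is cis.
Each en is bidentate and must span two cis positions.
There are 3 geometric isomers: CN trans, F cis; CN cis, F cis (chiral); CN cis, F trans.
One of these lacks any improper symmetry element and so occurs as an enantiomeric pair, giving 3 + 1 = 4 stereoisomers in total.

4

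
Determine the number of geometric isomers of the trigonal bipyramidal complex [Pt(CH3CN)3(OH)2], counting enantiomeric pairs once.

A trigonal bipyramid has two axial and three equatorial sites, which are chemically inequivalent.
There are 3 geometric isomers: OH both equatorial; OH one axial, one equatorial; OH both axial.

3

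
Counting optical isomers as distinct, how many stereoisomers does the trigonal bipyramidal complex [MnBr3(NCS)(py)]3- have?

4

Systematic placement gives 4 geometric isomers: NCS equatorial, py equatorial; NCS axial, py equatorial; NCS equatorial, py axial; NCS axial, py axial.
Each arrangement has an internal mirror plane or centre of symmetry, so none is chiral.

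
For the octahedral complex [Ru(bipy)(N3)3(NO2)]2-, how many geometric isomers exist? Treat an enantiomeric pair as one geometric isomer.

2

Each bipy is bidentate and must span two cis positions.
The distinct arrangements are (2 in all): N3 mer; N3 fac.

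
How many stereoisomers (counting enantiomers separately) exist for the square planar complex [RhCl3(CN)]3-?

1

In a square planar complex each vertex has one trans partner and two cis neighbours.
Only one geometric arrangement is possible.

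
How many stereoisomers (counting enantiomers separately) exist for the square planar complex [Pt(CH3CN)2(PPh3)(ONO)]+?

2

Working through the distinct placements yields 2 geometric isomers: CH3CN cis; CH3CN trans.
Each arrangement has an internal mirror plane or centre of symmetry, so none is chiral.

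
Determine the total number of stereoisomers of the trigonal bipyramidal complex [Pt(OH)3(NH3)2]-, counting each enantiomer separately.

In a trigonal bipyramid the two axial positions differ from the three equatorial ones.
Working through the distinct placements yields 3 geometric isomers: NH3 both axial; NH3 one axial, one equatorial; NH3 both equatorial.
Each arrangement has an internal mirror plane or centre of symmetry, so none is chiral.

3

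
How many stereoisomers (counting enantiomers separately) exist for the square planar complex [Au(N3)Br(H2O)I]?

Systematic placement gives 3 geometric isomers: (Br/I trans, H2O/N3 trans); (Br/N3 trans, H2O/I trans); (Br/H2O trans, I/N3 trans).
Each arrangement has an internal mirror plane or centre of symmetry, so none is chiral.

3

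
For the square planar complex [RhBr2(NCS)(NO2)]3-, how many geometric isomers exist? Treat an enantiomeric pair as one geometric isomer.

Working through the distinct placements yields 2 geometric isomers: Br cis; Br trans.

2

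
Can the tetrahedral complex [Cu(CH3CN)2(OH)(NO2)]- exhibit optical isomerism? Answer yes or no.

no

In a tetrahedral complex all four positions are equivalent and every pair of ligands is adjacent — there is no cis/trans distinction.
Only one geometric arrangement is possible.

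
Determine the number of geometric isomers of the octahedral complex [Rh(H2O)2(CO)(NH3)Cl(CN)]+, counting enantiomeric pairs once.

In an octahedral complex each vertex has one trans partner and four cis neighbours.
Exhaustive case analysis gives 9 geometric isomers.

9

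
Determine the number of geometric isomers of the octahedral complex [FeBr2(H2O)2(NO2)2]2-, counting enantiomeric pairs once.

An octahedron has six vertices in three trans pairs; every non-trans pair is cis.
Systematic placement gives 5 geometric isomers: Br trans, H2O trans, NO2 trans; Br trans, H2O cis, NO2 cis; Br cis, H2O cis, NO2 trans; Br cis, H2O cis, NO2 cis (chiral); Br cis, H2O trans, NO2 cis.

5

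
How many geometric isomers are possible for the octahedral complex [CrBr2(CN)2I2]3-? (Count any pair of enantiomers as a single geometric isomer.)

In an octahedral complex each vertex has one trans partner and four cis neighbours.
There are 5 geometric isomers: Br trans, CN trans, I trans; Br trans, CN cis, I cis; Br cis, CN cis, I trans; Br cis, CN cis, I cis (chiral); Br cis, CN trans, I cis.

5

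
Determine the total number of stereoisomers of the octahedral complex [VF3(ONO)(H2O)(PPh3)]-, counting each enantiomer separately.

An octahedron has six vertices in three trans pairs; every non-trans pair is cis.
Systematic placement gives 4 geometric isomers: F mer (3 arrangements); F fac (chiral).
One of these lacks any improper symmetry element and so occurs as an enantiomeric pair, giving 4 + 1 = 5 stereoisomers in total.

5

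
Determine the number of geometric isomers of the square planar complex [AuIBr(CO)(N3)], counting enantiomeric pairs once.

3

In a square planar complex each vertex has one trans partner and two cis neighbours.
The distinct arrangements are (3 in all): (Br/I trans, CO/N3 trans); (Br/N3 trans, CO/I trans); (Br/CO trans, I/N3 trans).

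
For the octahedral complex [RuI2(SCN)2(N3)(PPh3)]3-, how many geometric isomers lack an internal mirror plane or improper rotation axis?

In an octahedral complex each vertex has one trans partner and four cis neighbours.
Working through the distinct placements yields 6 geometric isomers: I trans, SCN trans; I trans, SCN cis; I cis, SCN trans; I cis, SCN cis (3 arrangements, 2 chiral).
Of these, 2 lack any improper symmetry element and so occur as enantiomeric pairs, giving 6 + 2 = 8 stereoisomers in total.

2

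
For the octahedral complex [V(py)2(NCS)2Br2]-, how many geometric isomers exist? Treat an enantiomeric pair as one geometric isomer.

The six octahedral sites form three mutually perpendicular trans pairs.
The distinct arrangements are (5 in all): py trans, NCS trans, Br trans; py cis, NCS cis, Br trans; py trans, NCS cis, Br cis; py cis, NCS cis, Br cis (chiral); py cis, NCS trans, Br cis.

5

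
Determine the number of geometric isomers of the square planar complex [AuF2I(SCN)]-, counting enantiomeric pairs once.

The distinct arrangements are (2 in all): F cis; F trans.

2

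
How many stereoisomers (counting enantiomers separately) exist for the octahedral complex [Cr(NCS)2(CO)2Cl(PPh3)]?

8

An octahedron has six vertices in three trans pairs; every non-trans pair is cis.
There are 6 geometric isomers: NCS cis, CO trans; NCS trans, CO trans; NCS cis, CO cis (3 arrangements, 2 chiral); NCS trans, CO cis.
Of these, 2 lack any improper symmetry element and so occur as enantiomeric pairs, giving 6 + 2 = 8 stereoisomers in total.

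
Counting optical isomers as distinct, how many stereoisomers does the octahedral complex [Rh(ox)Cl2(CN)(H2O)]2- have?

6

Each ox is bidentate and must span two cis positions.
Systematic placement gives 4 geometric isomers: Cl cis (3 arrangements, 2 chiral); Cl trans.
Of these, 2 lack any improper symmetry element and so occur as enantiomeric pairs, giving 4 + 2 = 6 stereoisomers in total.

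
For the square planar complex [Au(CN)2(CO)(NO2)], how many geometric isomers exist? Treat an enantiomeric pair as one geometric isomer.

In a square planar complex each vertex has one trans partner and two cis neighbours.
The distinct arrangements are (2 in all): CN cis; CN trans.

2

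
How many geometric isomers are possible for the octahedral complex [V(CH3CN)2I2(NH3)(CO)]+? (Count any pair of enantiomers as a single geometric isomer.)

An octahedron has six vertices in three trans pairs; every non-trans pair is cis.
There are 6 geometric isomers: CH3CN trans, I cis; CH3CN trans, I trans; CH3CN cis, I cis (3 arrangements, 2 chiral); CH3CN cis, I trans.

6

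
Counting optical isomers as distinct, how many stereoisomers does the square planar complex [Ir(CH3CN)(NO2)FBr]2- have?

Working through the distinct placements yields 3 geometric isomers: (Br/F trans, CH3CN/NO2 trans); (Br/NO2 trans, CH3CN/F trans); (Br/CH3CN trans, F/NO2 trans).
Each arrangement has an internal mirror plane or centre of symmetry, so none is chiral.

3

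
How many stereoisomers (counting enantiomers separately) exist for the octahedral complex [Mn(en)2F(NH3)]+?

3

An octahedron has six vertices in three trans pairs; every non-trans pair is cis.
Each en is bidentate and must span two cis positions.
Working through the distinct placements yields 2 geometric isomers: F and NH3 mutually trans; F and NH3 mutually cis (chiral).
One of these lacks any improper symmetry element and so occurs as an enantiomeric pair, giving 2 + 1 = 3 stereoisomers in total.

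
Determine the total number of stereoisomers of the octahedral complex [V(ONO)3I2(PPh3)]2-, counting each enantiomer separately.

3

The six octahedral sites form three mutually perpendicular trans pairs.
Systematic placement gives 3 geometric isomers: ONO mer, I trans; ONO fac, I cis; ONO mer, I cis.
Each arrangement has an internal mirror plane or centre of symmetry, so none is chiral.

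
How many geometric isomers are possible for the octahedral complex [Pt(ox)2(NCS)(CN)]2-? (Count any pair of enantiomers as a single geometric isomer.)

2

Each ox is bidentate and must span two cis positions.
Working through the distinct placements yields 2 geometric isomers: NCS and CN mutually trans; NCS and CN mutually cis (chiral).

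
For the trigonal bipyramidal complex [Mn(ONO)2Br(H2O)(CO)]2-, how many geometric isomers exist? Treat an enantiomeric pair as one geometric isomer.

7

A trigonal bipyramid has two axial and three equatorial sites, which are chemically inequivalent.
Systematic enumeration (placing each ligand type in turn and discarding arrangements equivalent by rotation or reflection) gives 7 geometric isomers.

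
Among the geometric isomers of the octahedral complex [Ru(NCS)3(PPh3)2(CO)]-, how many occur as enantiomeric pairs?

An octahedron has six vertices in three trans pairs; every non-trans pair is cis.
The distinct arrangements are (3 in all): NCS mer, PPh3 trans; NCS fac, PPh3 cis; NCS mer, PPh3 cis.
Each arrangement has an internal mirror plane or centre of symmetry, so none is chiral.

0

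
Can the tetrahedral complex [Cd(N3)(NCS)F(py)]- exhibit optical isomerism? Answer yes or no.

In a tetrahedral complex all four positions are equivalent and every pair of ligands is adjacent — there is no cis/trans distinction.
Only one geometric arrangement is possible; it has no improper symmetry element, so it exists as a pair of enantiomers (2 stereoisomers).

yes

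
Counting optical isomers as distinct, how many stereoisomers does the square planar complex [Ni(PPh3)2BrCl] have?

2

A square has two trans pairs of vertices; adjacent vertices are cis.
The distinct arrangements are (2 in all): PPh3 cis; PPh3 trans.
Each arrangement has an internal mirror plane or centre of symmetry, so none is chiral.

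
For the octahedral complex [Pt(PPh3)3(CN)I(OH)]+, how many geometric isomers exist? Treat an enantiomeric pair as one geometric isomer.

4

The six octahedral sites form three mutually perpendicular trans pairs.
Working through the distinct placements yields 4 geometric isomers: PPh3 mer (3 arrangements); PPh3 fac (chiral).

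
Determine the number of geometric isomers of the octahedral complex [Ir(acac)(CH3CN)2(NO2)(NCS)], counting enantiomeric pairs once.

4

Each acac is bidentate and must span two cis positions.
Working through the distinct placements yields 4 geometric isomers: CH3CN trans; CH3CN cis (3 arrangements, 2 chiral).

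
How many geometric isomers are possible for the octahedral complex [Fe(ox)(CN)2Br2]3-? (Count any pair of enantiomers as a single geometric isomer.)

In an octahedral complex each vertex has one trans partner and four cis neighbours.
Each ox is bidentate and must span two cis positions.
There are 3 geometric isomers: CN cis, Br trans; CN cis, Br cis (chiral); CN trans, Br cis.

3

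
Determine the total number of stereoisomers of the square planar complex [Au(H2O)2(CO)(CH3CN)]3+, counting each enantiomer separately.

2

In a square planar complex each vertex has one trans partner and two cis neighbours.
Working through the distinct placements yields 2 geometric isomers: H2O cis; H2O trans.
Each arrangement has an internal mirror plane or centre of symmetry, so none is chiral.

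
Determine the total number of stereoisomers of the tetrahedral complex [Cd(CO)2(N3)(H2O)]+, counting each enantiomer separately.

1

Only one geometric arrangement is possible.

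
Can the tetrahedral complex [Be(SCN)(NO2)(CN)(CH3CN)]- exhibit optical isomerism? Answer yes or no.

All four vertices of a tetrahedron are equivalent and mutually adjacent, so cis/trans isomerism cannot arise.
Only one geometric arrangement is possible; it has no improper symmetry element, so it exists as a pair of enantiomers (2 stereoisomers).

yes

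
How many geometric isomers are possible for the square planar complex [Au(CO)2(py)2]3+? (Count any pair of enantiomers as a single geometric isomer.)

A square has two trans pairs of vertices; adjacent vertices are cis.
There are 2 geometric isomers: CO cis; CO trans.

2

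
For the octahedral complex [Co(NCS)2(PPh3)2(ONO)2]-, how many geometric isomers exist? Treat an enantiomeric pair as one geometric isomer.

The six octahedral sites form three mutually perpendicular trans pairs.
Systematic placement gives 5 geometric isomers: NCS trans, PPh3 trans, ONO trans; NCS trans, PPh3 cis, ONO cis; NCS cis, PPh3 trans, ONO cis; NCS cis, PPh3 cis, ONO cis (chiral); NCS cis, PPh3 cis, ONO trans.

5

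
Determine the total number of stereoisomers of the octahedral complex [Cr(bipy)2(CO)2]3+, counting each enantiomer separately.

3

An octahedron has six vertices in three trans pairs; every non-trans pair is cis.
Each bipy is bidentate and must span two cis positions.
The distinct arrangements are (2 in all): CO trans; CO cis (chiral).
One of these lacks any improper symmetry element and so occurs as an enantiomeric pair, giving 2 + 1 = 3 stereoisomers in total.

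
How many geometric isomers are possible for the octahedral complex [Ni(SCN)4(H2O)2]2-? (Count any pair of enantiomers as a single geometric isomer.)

The six octahedral sites form three mutually perpendicular trans pairs.
Systematic placement gives 2 geometric isomers: H2O trans; H2O cis.

2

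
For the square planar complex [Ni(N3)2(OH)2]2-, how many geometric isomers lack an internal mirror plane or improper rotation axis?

In a square planar complex each vertex has one trans partner and two cis neighbours.
Systematic placement gives 2 geometric isomers: N3 cis; N3 trans.
Each arrangement has an internal mirror plane or centre of symmetry, so none is chiral.

0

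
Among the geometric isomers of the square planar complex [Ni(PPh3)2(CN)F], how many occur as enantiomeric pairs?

0

In a square planar complex each vertex has one trans partner and two cis neighbours.
Working through the distinct placements yields 2 geometric isomers: PPh3 cis; PPh3 trans.
Each arrangement has an internal mirror plane or centre of symmetry, so none is chiral.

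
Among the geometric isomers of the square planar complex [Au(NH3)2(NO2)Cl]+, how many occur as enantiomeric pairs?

The distinct arrangements are (2 in all): NH3 cis; NH3 trans.
Each arrangement has an internal mirror plane or centre of symmetry, so none is chiral.

0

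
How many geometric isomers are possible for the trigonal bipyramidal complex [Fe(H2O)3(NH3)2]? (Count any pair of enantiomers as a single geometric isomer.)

3

Working through the distinct placements yields 3 geometric isomers: NH3 both equatorial; NH3 one axial, one equatorial; NH3 both axial.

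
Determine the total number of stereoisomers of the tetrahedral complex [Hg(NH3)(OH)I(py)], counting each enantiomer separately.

2

Only one geometric arrangement is possible; it has no improper symmetry element, so it exists as a pair of enantiomers (2 stereoisomers).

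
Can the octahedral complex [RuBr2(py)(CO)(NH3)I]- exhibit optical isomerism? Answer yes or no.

yes

Exhaustive case analysis gives 9 geometric isomers.
Of these, 6 lack any improper symmetry element and so occur as enantiomeric pairs, giving 9 + 6 = 15 stereoisomers in total.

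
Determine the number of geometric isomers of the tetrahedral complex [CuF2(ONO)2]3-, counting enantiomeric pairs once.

1

All four vertices of a tetrahedron are equivalent and mutually adjacent, so cis/trans isomerism cannot arise.
Only one geometric arrangement is possible.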